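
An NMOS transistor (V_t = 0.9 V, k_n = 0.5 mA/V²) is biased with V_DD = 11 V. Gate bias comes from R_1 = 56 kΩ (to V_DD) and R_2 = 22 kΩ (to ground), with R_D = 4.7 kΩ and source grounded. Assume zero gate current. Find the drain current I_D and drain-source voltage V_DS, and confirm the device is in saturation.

I_D ≈ 1.2 mA, V_DS ≈ 5.3 V

V_G = V_DD·R_2/(R_1+R_2) = 11×22/78 = 3.1 V. With the source grounded, V_GS = V_G = 3.1 V.
Assume saturation: I_D = (k_n/2)(V_GS − V_t)² = (0.5/2)×(3.1 − 0.9)² = 0.25×2.2² = 1.21 mA.
V_DS = V_DD − I_D·R_D = 11 − 1.21×4.7 = 5.3 V.
Saturation requires V_DS ≥ V_GS − V_t = 2.2 V; 5.3 ≥ 2.2 ✓.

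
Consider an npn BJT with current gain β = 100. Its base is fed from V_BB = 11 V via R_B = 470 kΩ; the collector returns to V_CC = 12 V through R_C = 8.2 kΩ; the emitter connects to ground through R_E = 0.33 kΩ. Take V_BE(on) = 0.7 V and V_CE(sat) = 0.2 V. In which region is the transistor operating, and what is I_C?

saturation; I_C ≈ 1.4 mA

Assume active: I_B = (11 − 0.7)/(470 + 101×0.33) = 0.0205 mA, I_C = β·I_B = 2.05 mA.
Then V_CE = 12 − 2.05×8.2 − 2.07×0.33 = -5.46 V < 0.2 V — the active assumption fails.
Re-solve with V_CE = 0.2 V. KCL at the emitter: V_E/R_E = (V_BB−0.7−V_E)/R_B + (V_CC−0.2−V_E)/R_C, giving V_E = 0.463 V.
I_C = (V_CC − 0.2 − V_E)/R_C = (11.8 − 0.463)/8.2 = 1.38 mA.
Check: I_B = (10.3 − 0.463)/470 = 0.0209 mA, and β·I_B = 2.09 mA > I_C, confirming saturation.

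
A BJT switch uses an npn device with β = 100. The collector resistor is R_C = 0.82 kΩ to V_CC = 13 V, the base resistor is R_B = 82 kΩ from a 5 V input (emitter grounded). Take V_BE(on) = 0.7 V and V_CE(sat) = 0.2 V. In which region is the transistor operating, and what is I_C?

Assume active. Base-emitter loop: I_B = (V_BB − V_BE)/R_B = (5 − 0.7)/82 = 0.0524 mA.
I_C = β·I_B = 100×0.0524 = 5.24 mA.
V_CE = V_CC − I_C·R_C = 13 − 5.24×0.82 = 8.7 V > V_CE(sat), so the active-region assumption holds.

active; I_C ≈ 5.2 mA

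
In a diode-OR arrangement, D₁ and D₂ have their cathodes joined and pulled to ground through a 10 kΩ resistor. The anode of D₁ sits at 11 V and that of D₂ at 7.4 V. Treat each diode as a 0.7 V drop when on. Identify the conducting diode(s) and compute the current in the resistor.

Only D₁ conducts; I_R ≈ 1 mA

Assume both conduct. Then node N would need to be at both 11−0.7 = 10.3 V and 7.4−0.7 = 6.7 V, which is impossible.
Assume only D₁ conducts: V_N = 11 − 0.7 = 10.3 V, so I_R = 10.3/10 = 1.03 mA.
Check D₂: its anode-to-cathode voltage is 7.4 − 10.3 = -2.9 V < 0.7 V, so it is off. The assumption is consistent.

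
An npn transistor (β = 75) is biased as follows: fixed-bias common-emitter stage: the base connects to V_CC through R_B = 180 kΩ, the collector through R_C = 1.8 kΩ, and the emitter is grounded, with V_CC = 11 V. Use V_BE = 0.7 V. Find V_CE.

Base loop: V_CC = I_B·R_B + V_BE, so I_B = (11 − 0.7)/180 kΩ = 0.0572 mA.
In the active region I_C = β·I_B = 75 × 0.0572 = 4.29 mA.
Collector loop: V_CE = V_CC − I_C·R_C = 11 − 4.29×1.8 = 3.27 V.
Since V_CE = 3.27 V > V_CE(sat) ≈ 0.2 V, the transistor is in the active region as assumed.

V_CE ≈ 3.3 V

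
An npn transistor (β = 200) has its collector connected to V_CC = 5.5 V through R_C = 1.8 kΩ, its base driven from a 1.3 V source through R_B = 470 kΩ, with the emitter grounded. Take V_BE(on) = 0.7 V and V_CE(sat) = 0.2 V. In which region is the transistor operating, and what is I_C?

active; I_C ≈ 0.26 mA

Assume active. Base-emitter loop: I_B = (V_BB − V_BE)/R_B = (1.3 − 0.7)/470 = 0.00128 mA.
I_C = β·I_B = 200×0.00128 = 0.255 mA.
V_CE = V_CC − I_C·R_C = 5.5 − 0.255×1.8 = 5.04 V > V_CE(sat), so the active-region assumption holds.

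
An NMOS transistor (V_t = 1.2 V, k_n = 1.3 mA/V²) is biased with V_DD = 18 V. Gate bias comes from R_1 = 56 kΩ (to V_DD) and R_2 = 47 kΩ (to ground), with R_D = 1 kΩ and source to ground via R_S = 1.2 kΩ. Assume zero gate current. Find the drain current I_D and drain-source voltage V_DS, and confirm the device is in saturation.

V_G = V_DD·R_2/(R_1+R_2) = 18×47/103 = 8.21 V.
Assume saturation: I_D = (k_n/2)(V_GS − V_t)² with V_GS = V_G − I_D·R_S = 8.21 − 1.2·I_D.
Substituting gives 0.936·I_D² − 11.9·I_D + 32 = 0, with roots I_D = 3.82 or 8.93 mA.
The root I_D = 8.93 mA gives V_GS = -2.51 V ≤ V_t, so take I_D = 3.82 mA.
Then V_GS = 3.63 V and V_DS = V_DD − I_D(R_D+R_S) = 18 − 3.82×2.2 = 9.59 V.
Saturation requires V_DS ≥ V_GS − V_t = 2.43 V; 9.59 ≥ 2.43 ✓.

I_D ≈ 3.8 mA, V_DS ≈ 9.6 V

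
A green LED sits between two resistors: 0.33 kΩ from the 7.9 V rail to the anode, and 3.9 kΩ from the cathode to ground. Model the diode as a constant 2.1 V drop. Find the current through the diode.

I ≈ 1.4 mA

The two resistors are in series with the diode, so KVL gives 7.9 = I·0.33 + 2.1 + I·3.9.
I = (7.9 − 2.1) / (0.33 + 3.9) kΩ = 5.8 / 4.23 = 1.37 mA.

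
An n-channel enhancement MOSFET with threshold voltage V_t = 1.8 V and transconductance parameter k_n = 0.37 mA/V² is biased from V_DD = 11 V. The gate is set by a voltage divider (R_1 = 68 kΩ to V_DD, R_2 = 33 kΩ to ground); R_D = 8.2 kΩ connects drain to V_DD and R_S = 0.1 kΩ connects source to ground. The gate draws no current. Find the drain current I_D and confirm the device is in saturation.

I_D ≈ 0.56 mA

V_G = V_DD·R_2/(R_1+R_2) = 11×33/101 = 3.59 V.
Assume saturation: I_D = (k_n/2)(V_GS − V_t)² with V_GS = V_G − I_D·R_S = 3.59 − 0.1·I_D.
Substituting gives 0.00185·I_D² − 1.07·I_D + 0.595 = 0, with roots I_D = 0.559 or 576 mA.
The root I_D = 576 mA gives V_GS = -54 V ≤ V_t, so take I_D = 0.559 mA.
Then V_GS = 3.54 V and V_DS = V_DD − I_D(R_D+R_S) = 11 − 0.559×8.3 = 6.36 V.
Saturation requires V_DS ≥ V_GS − V_t = 1.74 V; 6.36 ≥ 1.74 ✓.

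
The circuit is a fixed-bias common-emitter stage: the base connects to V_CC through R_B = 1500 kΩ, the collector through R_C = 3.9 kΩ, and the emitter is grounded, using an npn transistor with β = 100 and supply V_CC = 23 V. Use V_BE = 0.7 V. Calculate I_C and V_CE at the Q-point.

I_C ≈ 1.5 mA, V_CE ≈ 17 V

Base loop: V_CC = I_B·R_B + V_BE, so I_B = (23 − 0.7)/1500 kΩ = 0.0149 mA.
In the active region I_C = β·I_B = 100 × 0.0149 = 1.49 mA.
Collector loop: V_CE = V_CC − I_C·R_C = 23 − 1.49×3.9 = 17.2 V.
Since V_CE = 17.2 V > V_CE(sat) ≈ 0.2 V, the transistor is in the active region as assumed.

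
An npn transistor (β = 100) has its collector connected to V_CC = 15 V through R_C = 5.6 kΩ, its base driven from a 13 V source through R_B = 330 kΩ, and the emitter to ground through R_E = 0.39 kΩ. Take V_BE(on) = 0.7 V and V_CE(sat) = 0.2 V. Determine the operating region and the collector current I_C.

saturation; I_C ≈ 2.5 mA

Assume active: I_B = (13 − 0.7)/(330 + 101×0.39) = 0.0333 mA, I_C = β·I_B = 3.33 mA.
Then V_CE = 15 − 3.33×5.6 − 3.36×0.39 = -4.96 V < 0.2 V — the active assumption fails.
Re-solve with V_CE = 0.2 V. KCL at the emitter: V_E/R_E = (V_BB−0.7−V_E)/R_B + (V_CC−0.2−V_E)/R_C, giving V_E = 0.976 V.
I_C = (V_CC − 0.2 − V_E)/R_C = (14.8 − 0.976)/5.6 = 2.47 mA.
Check: I_B = (12.3 − 0.976)/330 = 0.0343 mA, and β·I_B = 3.43 mA > I_C, confirming saturation.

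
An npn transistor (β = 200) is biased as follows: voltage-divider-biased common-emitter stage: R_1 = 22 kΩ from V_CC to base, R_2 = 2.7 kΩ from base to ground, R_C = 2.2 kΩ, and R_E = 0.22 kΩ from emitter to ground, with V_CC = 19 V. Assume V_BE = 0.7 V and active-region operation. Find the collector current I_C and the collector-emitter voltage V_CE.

I_C ≈ 5.9 mA, V_CE ≈ 4.7 V

Thevenize the base divider: V_Th = V_CC·R_2/(R_1+R_2) = 19×2.7/24.7 = 2.08 V, R_Th = R_1‖R_2 = 2.4 kΩ.
Base-emitter loop: V_Th = I_B·R_Th + V_BE + (β+1)I_B·R_E, so I_B = (2.08 − 0.7) / (2.4 + 201×0.22) = 0.0295 mA.
I_C = β·I_B = 200×0.0295 = 5.91 mA, and I_E = (β+1)I_B = 5.94 mA.
V_CE = V_CC − I_C·R_C − I_E·R_E = 19 − 5.91×2.2 − 5.94×0.22 = 4.7 V.
V_CE = 4.7 V > 0.2 V confirms active-region operation.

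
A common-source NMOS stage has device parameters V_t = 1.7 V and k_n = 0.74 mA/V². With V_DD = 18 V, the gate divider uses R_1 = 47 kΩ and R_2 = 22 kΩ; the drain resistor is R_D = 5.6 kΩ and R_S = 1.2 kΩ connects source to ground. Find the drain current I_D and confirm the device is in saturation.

V_G = V_DD·R_2/(R_1+R_2) = 18×22/69 = 5.74 V.
Assume saturation: I_D = (k_n/2)(V_GS − V_t)² with V_GS = V_G − I_D·R_S = 5.74 − 1.2·I_D.
Substituting gives 0.533·I_D² − 4.59·I_D + 6.04 = 0, with roots I_D = 1.62 or 6.99 mA.
The root I_D = 6.99 mA gives V_GS = -2.65 V ≤ V_t, so take I_D = 1.62 mA.
Then V_GS = 3.79 V and V_DS = V_DD − I_D(R_D+R_S) = 18 − 1.62×6.8 = 6.97 V.
Saturation requires V_DS ≥ V_GS − V_t = 2.09 V; 6.97 ≥ 2.09 ✓.

I_D ≈ 1.6 mA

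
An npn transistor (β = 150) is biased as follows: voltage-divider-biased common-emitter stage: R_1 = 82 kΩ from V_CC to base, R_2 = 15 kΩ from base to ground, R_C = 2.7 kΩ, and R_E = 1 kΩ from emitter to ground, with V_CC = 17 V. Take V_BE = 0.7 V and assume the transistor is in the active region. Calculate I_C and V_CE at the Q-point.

Thevenize the base divider: V_Th = V_CC·R_2/(R_1+R_2) = 17×15/97 = 2.63 V, R_Th = R_1‖R_2 = 12.7 kΩ.
Base-emitter loop: V_Th = I_B·R_Th + V_BE + (β+1)I_B·R_E, so I_B = (2.63 − 0.7) / (12.7 + 151×1) = 0.0118 mA.
I_C = β·I_B = 150×0.0118 = 1.77 mA, and I_E = (β+1)I_B = 1.78 mA.
V_CE = V_CC − I_C·R_C − I_E·R_E = 17 − 1.77×2.7 − 1.78×1 = 10.4 V.
V_CE = 10.4 V > 0.2 V confirms active-region operation.

I_C ≈ 1.8 mA, V_CE ≈ 10 V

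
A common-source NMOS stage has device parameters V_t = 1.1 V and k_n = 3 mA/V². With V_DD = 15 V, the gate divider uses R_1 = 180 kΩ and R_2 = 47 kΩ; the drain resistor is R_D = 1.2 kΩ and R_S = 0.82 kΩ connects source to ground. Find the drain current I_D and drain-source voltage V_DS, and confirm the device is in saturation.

I_D ≈ 1.3 mA, V_DS ≈ 12 V

V_G = V_DD·R_2/(R_1+R_2) = 15×47/227 = 3.11 V.
Assume saturation: I_D = (k_n/2)(V_GS − V_t)² with V_GS = V_G − I_D·R_S = 3.11 − 0.82·I_D.
Substituting gives 1.01·I_D² − 5.93·I_D + 6.03 = 0, with roots I_D = 1.31 or 4.58 mA.
The root I_D = 4.58 mA gives V_GS = -0.647 V ≤ V_t, so take I_D = 1.31 mA.
Then V_GS = 2.03 V and V_DS = V_DD − I_D(R_D+R_S) = 15 − 1.31×2.02 = 12.4 V.
Saturation requires V_DS ≥ V_GS − V_t = 0.934 V; 12.4 ≥ 0.934 ✓.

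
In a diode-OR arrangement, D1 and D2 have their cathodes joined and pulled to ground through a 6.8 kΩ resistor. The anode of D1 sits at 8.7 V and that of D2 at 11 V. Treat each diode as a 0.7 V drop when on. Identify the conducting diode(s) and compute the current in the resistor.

Only D2 conducts; I_R ≈ 1.5 mA

Assume both conduct. Then node N would need to be at both 8.7−0.7 = 8 V and 11−0.7 = 10.3 V, which is impossible.
Assume only D2 conducts: V_N = 11 − 0.7 = 10.3 V, so I_R = 10.3/6.8 = 1.51 mA.
Check D1: its anode-to-cathode voltage is 8.7 − 10.3 = -1.6 V < 0.7 V, so it is off. The assumption is consistent.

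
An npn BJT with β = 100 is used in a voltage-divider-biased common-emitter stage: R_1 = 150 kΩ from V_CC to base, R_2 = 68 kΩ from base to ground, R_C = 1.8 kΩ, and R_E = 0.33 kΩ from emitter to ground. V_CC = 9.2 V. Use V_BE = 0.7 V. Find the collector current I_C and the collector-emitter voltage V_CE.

Thevenize the base divider: V_Th = V_CC·R_2/(R_1+R_2) = 9.2×68/218 = 2.87 V, R_Th = R_1‖R_2 = 46.8 kΩ.
Base-emitter loop: V_Th = I_B·R_Th + V_BE + (β+1)I_B·R_E, so I_B = (2.87 − 0.7) / (46.8 + 101×0.33) = 0.0271 mA.
I_C = β·I_B = 100×0.0271 = 2.71 mA, and I_E = (β+1)I_B = 2.74 mA.
V_CE = V_CC − I_C·R_C − I_E·R_E = 9.2 − 2.71×1.8 − 2.74×0.33 = 3.42 V.
V_CE = 3.42 V > 0.2 V confirms active-region operation.

I_C ≈ 2.7 mA, V_CE ≈ 3.4 V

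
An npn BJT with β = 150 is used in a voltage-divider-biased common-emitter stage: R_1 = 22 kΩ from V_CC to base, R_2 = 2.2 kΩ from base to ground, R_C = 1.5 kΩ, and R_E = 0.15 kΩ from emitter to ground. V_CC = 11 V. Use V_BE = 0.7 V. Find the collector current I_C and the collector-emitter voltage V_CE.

I_C ≈ 1.8 mA, V_CE ≈ 8 V

Thevenize the base divider: V_Th = V_CC·R_2/(R_1+R_2) = 11×2.2/24.2 = 1 V, R_Th = R_1‖R_2 = 2 kΩ.
Base-emitter loop: V_Th = I_B·R_Th + V_BE + (β+1)I_B·R_E, so I_B = (1 − 0.7) / (2 + 151×0.15) = 0.0122 mA.
I_C = β·I_B = 150×0.0122 = 1.83 mA, and I_E = (β+1)I_B = 1.84 mA.
V_CE = V_CC − I_C·R_C − I_E·R_E = 11 − 1.83×1.5 − 1.84×0.15 = 7.99 V.
V_CE = 7.99 V > 0.2 V confirms active-region operation.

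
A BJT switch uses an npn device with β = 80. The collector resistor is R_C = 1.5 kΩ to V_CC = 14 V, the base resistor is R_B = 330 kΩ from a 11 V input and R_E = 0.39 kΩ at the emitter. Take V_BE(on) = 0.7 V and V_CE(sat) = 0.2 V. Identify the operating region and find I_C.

active; I_C ≈ 2.3 mA

Assume active. Base-emitter loop: I_B = (V_BB − V_BE)/(R_B + (β+1)R_E) = (11 − 0.7)/(330 + 81×0.39) = 0.0285 mA.
I_C = β·I_B = 80×0.0285 = 2.28 mA.
V_CE = V_CC − I_C·R_C − I_E·R_E = 14 − 2.28×1.5 − 2.31×0.39 = 9.68 V > V_CE(sat), so the active-region assumption holds.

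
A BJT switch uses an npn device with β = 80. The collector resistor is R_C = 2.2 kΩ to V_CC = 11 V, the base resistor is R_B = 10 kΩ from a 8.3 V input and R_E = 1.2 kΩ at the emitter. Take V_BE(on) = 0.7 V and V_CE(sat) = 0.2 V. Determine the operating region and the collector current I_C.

Assume active: I_B = (8.3 − 0.7)/(10 + 81×1.2) = 0.0709 mA, I_C = β·I_B = 5.67 mA.
Then V_CE = 11 − 5.67×2.2 − 5.74×1.2 = -8.37 V < 0.2 V — the active assumption fails.
Re-solve with V_CE = 0.2 V. KCL at the emitter: V_E/R_E = (V_BB−0.7−V_E)/R_B + (V_CC−0.2−V_E)/R_C, giving V_E = 4.08 V.
I_C = (V_CC − 0.2 − V_E)/R_C = (10.8 − 4.08)/2.2 = 3.05 mA.
Check: I_B = (7.6 − 4.08)/10 = 0.352 mA, and β·I_B = 28.1 mA > I_C, confirming saturation.

saturation; I_C ≈ 3.1 mA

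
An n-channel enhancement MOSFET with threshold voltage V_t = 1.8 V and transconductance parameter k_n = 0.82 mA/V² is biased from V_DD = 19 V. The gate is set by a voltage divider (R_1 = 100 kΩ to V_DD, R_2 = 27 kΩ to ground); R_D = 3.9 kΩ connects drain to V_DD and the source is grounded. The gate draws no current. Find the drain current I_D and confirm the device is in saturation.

I_D ≈ 2.1 mA

V_G = V_DD·R_2/(R_1+R_2) = 19×27/127 = 4.04 V. With the source grounded, V_GS = V_G = 4.04 V.
Assume saturation: I_D = (k_n/2)(V_GS − V_t)² = (0.82/2)×(4.04 − 1.8)² = 0.41×2.24² = 2.06 mA.
V_DS = V_DD − I_D·R_D = 19 − 2.06×3.9 = 11 V.
Saturation requires V_DS ≥ V_GS − V_t = 2.24 V; 11 ≥ 2.24 ✓.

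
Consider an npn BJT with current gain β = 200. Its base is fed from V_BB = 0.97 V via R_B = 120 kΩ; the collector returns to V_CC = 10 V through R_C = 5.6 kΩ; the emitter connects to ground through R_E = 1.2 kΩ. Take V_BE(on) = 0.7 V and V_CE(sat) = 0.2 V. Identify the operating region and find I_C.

Assume active. Base-emitter loop: I_B = (V_BB − V_BE)/(R_B + (β+1)R_E) = (0.97 − 0.7)/(120 + 201×1.2) = 0.000748 mA.
I_C = β·I_B = 200×0.000748 = 0.15 mA.
V_CE = V_CC − I_C·R_C − I_E·R_E = 10 − 0.15×5.6 − 0.15×1.2 = 8.98 V > V_CE(sat), so the active-region assumption holds.

active; I_C ≈ 0.15 mA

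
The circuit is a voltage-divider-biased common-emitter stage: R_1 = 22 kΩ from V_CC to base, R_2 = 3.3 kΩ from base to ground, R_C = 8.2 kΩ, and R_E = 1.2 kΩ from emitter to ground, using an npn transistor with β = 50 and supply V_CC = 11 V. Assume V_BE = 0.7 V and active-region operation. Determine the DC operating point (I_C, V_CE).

I_C ≈ 0.57 mA, V_CE ≈ 5.6 V

Thevenize the base divider: V_Th = V_CC·R_2/(R_1+R_2) = 11×3.3/25.3 = 1.43 V, R_Th = R_1‖R_2 = 2.87 kΩ.
Base-emitter loop: V_Th = I_B·R_Th + V_BE + (β+1)I_B·R_E, so I_B = (1.43 − 0.7) / (2.87 + 51×1.2) = 0.0115 mA.
I_C = β·I_B = 50×0.0115 = 0.573 mA, and I_E = (β+1)I_B = 0.585 mA.
V_CE = V_CC − I_C·R_C − I_E·R_E = 11 − 0.573×8.2 − 0.585×1.2 = 5.6 V.
V_CE = 5.6 V > 0.2 V confirms active-region operation.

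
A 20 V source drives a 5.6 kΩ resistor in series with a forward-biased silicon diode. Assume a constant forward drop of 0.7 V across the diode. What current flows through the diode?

I ≈ 3.4 mA

KVL around the loop: 20 = V_D + I·R = 0.7 + I × 5.6 kΩ.
So I = (20 − 0.7) / 5.6 kΩ = 19.3 / 5.6 = 3.45 mA.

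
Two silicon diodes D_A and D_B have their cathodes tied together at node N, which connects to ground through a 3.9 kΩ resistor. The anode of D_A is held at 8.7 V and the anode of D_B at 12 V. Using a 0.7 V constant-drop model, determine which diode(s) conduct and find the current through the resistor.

Only D_B conducts; I_R ≈ 2.9 mA

Assume both conduct. Then node N would need to be at both 8.7−0.7 = 8 V and 12−0.7 = 11.3 V, which is impossible.
Assume only D_B conducts: V_N = 12 − 0.7 = 11.3 V, so I_R = 11.3/3.9 = 2.9 mA.
Check D_A: its anode-to-cathode voltage is 8.7 − 11.3 = -2.6 V < 0.7 V, so it is off. The assumption is consistent.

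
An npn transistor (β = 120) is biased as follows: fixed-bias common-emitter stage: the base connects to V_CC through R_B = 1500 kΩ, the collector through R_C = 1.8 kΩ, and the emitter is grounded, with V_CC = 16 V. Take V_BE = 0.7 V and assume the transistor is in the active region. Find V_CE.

Base loop: V_CC = I_B·R_B + V_BE, so I_B = (16 − 0.7)/1500 kΩ = 0.0102 mA.
In the active region I_C = β·I_B = 120 × 0.0102 = 1.22 mA.
Collector loop: V_CE = V_CC − I_C·R_C = 16 − 1.22×1.8 = 13.8 V.
Since V_CE = 13.8 V > V_CE(sat) ≈ 0.2 V, the transistor is in the active region as assumed.

V_CE ≈ 14 V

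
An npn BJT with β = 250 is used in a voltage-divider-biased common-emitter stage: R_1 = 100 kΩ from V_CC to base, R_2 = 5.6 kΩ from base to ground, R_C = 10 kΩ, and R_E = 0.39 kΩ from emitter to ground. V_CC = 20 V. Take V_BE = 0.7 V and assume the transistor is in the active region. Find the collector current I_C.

Thevenize the base divider: V_Th = V_CC·R_2/(R_1+R_2) = 20×5.6/106 = 1.06 V, R_Th = R_1‖R_2 = 5.3 kΩ.
Base-emitter loop: V_Th = I_B·R_Th + V_BE + (β+1)I_B·R_E, so I_B = (1.06 − 0.7) / (5.3 + 251×0.39) = 0.00349 mA.
I_C = β·I_B = 250×0.00349 = 0.874 mA, and I_E = (β+1)I_B = 0.877 mA.
V_CE = V_CC − I_C·R_C − I_E·R_E = 20 − 0.874×10 − 0.877×0.39 = 10.9 V.
V_CE = 10.9 V > 0.2 V confirms active-region operation.

I_C ≈ 0.87 mA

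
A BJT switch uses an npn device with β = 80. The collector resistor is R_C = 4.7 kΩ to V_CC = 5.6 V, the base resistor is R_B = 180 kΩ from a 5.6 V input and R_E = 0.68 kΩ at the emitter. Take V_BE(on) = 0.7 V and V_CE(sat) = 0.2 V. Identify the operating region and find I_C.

saturation; I_C ≈ 1 mA

Assume active: I_B = (5.6 − 0.7)/(180 + 81×0.68) = 0.0208 mA, I_C = β·I_B = 1.67 mA.
Then V_CE = 5.6 − 1.67×4.7 − 1.69×0.68 = -3.39 V < 0.2 V — the active assumption fails.
Re-solve with V_CE = 0.2 V. KCL at the emitter: V_E/R_E = (V_BB−0.7−V_E)/R_B + (V_CC−0.2−V_E)/R_C, giving V_E = 0.696 V.
I_C = (V_CC − 0.2 − V_E)/R_C = (5.4 − 0.696)/4.7 = 1 mA.
Check: I_B = (4.9 − 0.696)/180 = 0.0234 mA, and β·I_B = 1.87 mA > I_C, confirming saturation.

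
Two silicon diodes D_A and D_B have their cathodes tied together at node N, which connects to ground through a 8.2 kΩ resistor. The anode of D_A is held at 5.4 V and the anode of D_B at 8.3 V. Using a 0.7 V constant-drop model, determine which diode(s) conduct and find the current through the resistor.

Only D_B conducts; I_R ≈ 0.93 mA

Assume both conduct. Then node N would need to be at both 5.4−0.7 = 4.7 V and 8.3−0.7 = 7.6 V, which is impossible.
Assume only D_B conducts: V_N = 8.3 − 0.7 = 7.6 V, so I_R = 7.6/8.2 = 0.927 mA.
Check D_A: its anode-to-cathode voltage is 5.4 − 7.6 = -2.2 V < 0.7 V, so it is off. The assumption is consistent.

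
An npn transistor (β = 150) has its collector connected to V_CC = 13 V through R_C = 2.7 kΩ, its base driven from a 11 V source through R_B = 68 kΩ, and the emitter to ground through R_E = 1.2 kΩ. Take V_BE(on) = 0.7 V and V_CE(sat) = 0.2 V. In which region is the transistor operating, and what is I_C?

saturation; I_C ≈ 3.3 mA

Assume active: I_B = (11 − 0.7)/(68 + 151×1.2) = 0.0413 mA, I_C = β·I_B = 6.2 mA.
Then V_CE = 13 − 6.2×2.7 − 6.24×1.2 = -11.2 V < 0.2 V — the active assumption fails.
Re-solve with V_CE = 0.2 V. KCL at the emitter: V_E/R_E = (V_BB−0.7−V_E)/R_B + (V_CC−0.2−V_E)/R_C, giving V_E = 4.02 V.
I_C = (V_CC − 0.2 − V_E)/R_C = (12.8 − 4.02)/2.7 = 3.25 mA.
Check: I_B = (10.3 − 4.02)/68 = 0.0924 mA, and β·I_B = 13.9 mA > I_C, confirming saturation.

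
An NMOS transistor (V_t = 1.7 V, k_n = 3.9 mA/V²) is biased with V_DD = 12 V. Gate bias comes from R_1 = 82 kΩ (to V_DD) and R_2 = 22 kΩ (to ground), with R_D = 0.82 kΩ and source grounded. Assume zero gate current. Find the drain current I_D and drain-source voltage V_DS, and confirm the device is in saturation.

V_G = V_DD·R_2/(R_1+R_2) = 12×22/104 = 2.54 V. With the source grounded, V_GS = V_G = 2.54 V.
Assume saturation: I_D = (k_n/2)(V_GS − V_t)² = (3.9/2)×(2.54 − 1.7)² = 1.95×0.838² = 1.37 mA.
V_DS = V_DD − I_D·R_D = 12 − 1.37×0.82 = 10.9 V.
Saturation requires V_DS ≥ V_GS − V_t = 0.838 V; 10.9 ≥ 0.838 ✓.

I_D ≈ 1.4 mA, V_DS ≈ 11 V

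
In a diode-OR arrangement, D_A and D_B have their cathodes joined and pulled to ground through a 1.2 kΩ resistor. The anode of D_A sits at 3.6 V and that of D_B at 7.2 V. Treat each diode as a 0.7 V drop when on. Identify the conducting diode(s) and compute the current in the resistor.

Assume both conduct. Then node N would need to be at both 3.6−0.7 = 2.9 V and 7.2−0.7 = 6.5 V, which is impossible.
Assume only D_B conducts: V_N = 7.2 − 0.7 = 6.5 V, so I_R = 6.5/1.2 = 5.42 mA.
Check D_A: its anode-to-cathode voltage is 3.6 − 6.5 = -2.9 V < 0.7 V, so it is off. The assumption is consistent.

Only D_B conducts; I_R ≈ 5.4 mA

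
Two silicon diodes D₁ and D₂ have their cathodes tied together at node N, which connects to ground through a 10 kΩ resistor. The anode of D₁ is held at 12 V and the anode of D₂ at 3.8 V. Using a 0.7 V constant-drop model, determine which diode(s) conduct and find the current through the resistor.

Assume both conduct. Then node N would need to be at both 12−0.7 = 11.3 V and 3.8−0.7 = 3.1 V, which is impossible.
Assume only D₁ conducts: V_N = 12 − 0.7 = 11.3 V, so I_R = 11.3/10 = 1.13 mA.
Check D₂: its anode-to-cathode voltage is 3.8 − 11.3 = -7.5 V < 0.7 V, so it is off. The assumption is consistent.

Only D₁ conducts; I_R ≈ 1.1 mA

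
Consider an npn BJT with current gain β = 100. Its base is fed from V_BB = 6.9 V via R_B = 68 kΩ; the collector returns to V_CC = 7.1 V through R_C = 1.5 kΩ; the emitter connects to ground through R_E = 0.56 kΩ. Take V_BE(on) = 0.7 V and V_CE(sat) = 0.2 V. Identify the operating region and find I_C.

Assume active: I_B = (6.9 − 0.7)/(68 + 101×0.56) = 0.0498 mA, I_C = β·I_B = 4.98 mA.
Then V_CE = 7.1 − 4.98×1.5 − 5.03×0.56 = -3.18 V < 0.2 V — the active assumption fails.
Re-solve with V_CE = 0.2 V. KCL at the emitter: V_E/R_E = (V_BB−0.7−V_E)/R_B + (V_CC−0.2−V_E)/R_C, giving V_E = 1.9 V.
I_C = (V_CC − 0.2 − V_E)/R_C = (6.9 − 1.9)/1.5 = 3.33 mA.
Check: I_B = (6.2 − 1.9)/68 = 0.0632 mA, and β·I_B = 6.32 mA > I_C, confirming saturation.

saturation; I_C ≈ 3.3 mA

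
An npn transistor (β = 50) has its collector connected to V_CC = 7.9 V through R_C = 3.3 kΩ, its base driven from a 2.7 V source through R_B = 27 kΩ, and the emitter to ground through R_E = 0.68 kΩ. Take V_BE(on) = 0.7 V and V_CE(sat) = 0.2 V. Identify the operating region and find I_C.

active; I_C ≈ 1.6 mA

Assume active. Base-emitter loop: I_B = (V_BB − V_BE)/(R_B + (β+1)R_E) = (2.7 − 0.7)/(27 + 51×0.68) = 0.0324 mA.
I_C = β·I_B = 50×0.0324 = 1.62 mA.
V_CE = V_CC − I_C·R_C − I_E·R_E = 7.9 − 1.62×3.3 − 1.65×0.68 = 1.43 V > V_CE(sat), so the active-region assumption holds.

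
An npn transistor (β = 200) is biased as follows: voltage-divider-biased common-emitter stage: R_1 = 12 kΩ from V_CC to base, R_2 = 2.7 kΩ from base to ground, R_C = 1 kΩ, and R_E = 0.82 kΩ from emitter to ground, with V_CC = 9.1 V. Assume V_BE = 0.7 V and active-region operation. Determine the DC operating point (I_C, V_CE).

I_C ≈ 1.2 mA, V_CE ≈ 7 V

Thevenize the base divider: V_Th = V_CC·R_2/(R_1+R_2) = 9.1×2.7/14.7 = 1.67 V, R_Th = R_1‖R_2 = 2.2 kΩ.
Base-emitter loop: V_Th = I_B·R_Th + V_BE + (β+1)I_B·R_E, so I_B = (1.67 − 0.7) / (2.2 + 201×0.82) = 0.00582 mA.
I_C = β·I_B = 200×0.00582 = 1.16 mA, and I_E = (β+1)I_B = 1.17 mA.
V_CE = V_CC − I_C·R_C − I_E·R_E = 9.1 − 1.16×1 − 1.17×0.82 = 6.98 V.
V_CE = 6.98 V > 0.2 V confirms active-region operation.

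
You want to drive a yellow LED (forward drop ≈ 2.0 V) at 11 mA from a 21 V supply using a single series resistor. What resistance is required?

The resistor drops V_S − V_D = 21 − 2.0 = 19 V at 11 mA.
R = 19 V / 11 mA = 1.73 kΩ.

R ≈ 1.7 kΩ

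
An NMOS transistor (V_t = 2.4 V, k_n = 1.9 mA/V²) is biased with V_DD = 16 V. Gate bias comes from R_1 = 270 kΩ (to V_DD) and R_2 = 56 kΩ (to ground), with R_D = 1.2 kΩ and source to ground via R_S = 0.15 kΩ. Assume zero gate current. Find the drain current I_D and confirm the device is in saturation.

I_D ≈ 0.11 mA

V_G = V_DD·R_2/(R_1+R_2) = 16×56/326 = 2.75 V.
Assume saturation: I_D = (k_n/2)(V_GS − V_t)² with V_GS = V_G − I_D·R_S = 2.75 − 0.15·I_D.
Substituting gives 0.0214·I_D² − 1.1·I_D + 0.115 = 0, with roots I_D = 0.105 or 51.3 mA.
The root I_D = 51.3 mA gives V_GS = -4.95 V ≤ V_t, so take I_D = 0.105 mA.
Then V_GS = 2.73 V and V_DS = V_DD − I_D(R_D+R_S) = 16 − 0.105×1.35 = 15.9 V.
Saturation requires V_DS ≥ V_GS − V_t = 0.333 V; 15.9 ≥ 0.333 ✓.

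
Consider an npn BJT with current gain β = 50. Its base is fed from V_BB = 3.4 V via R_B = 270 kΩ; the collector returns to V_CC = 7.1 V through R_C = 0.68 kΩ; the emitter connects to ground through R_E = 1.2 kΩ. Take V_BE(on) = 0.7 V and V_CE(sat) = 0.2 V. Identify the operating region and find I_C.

active; I_C ≈ 0.41 mA

Assume active. Base-emitter loop: I_B = (V_BB − V_BE)/(R_B + (β+1)R_E) = (3.4 − 0.7)/(270 + 51×1.2) = 0.00815 mA.
I_C = β·I_B = 50×0.00815 = 0.408 mA.
V_CE = V_CC − I_C·R_C − I_E·R_E = 7.1 − 0.408×0.68 − 0.416×1.2 = 6.32 V > V_CE(sat), so the active-region assumption holds.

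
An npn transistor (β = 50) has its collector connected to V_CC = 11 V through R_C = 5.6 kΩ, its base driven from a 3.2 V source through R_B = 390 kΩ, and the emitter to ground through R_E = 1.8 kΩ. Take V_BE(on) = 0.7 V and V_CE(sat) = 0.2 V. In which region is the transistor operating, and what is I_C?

active; I_C ≈ 0.26 mA

Assume active. Base-emitter loop: I_B = (V_BB − V_BE)/(R_B + (β+1)R_E) = (3.2 − 0.7)/(390 + 51×1.8) = 0.00519 mA.
I_C = β·I_B = 50×0.00519 = 0.259 mA.
V_CE = V_CC − I_C·R_C − I_E·R_E = 11 − 0.259×5.6 − 0.265×1.8 = 9.07 V > V_CE(sat), so the active-region assumption holds.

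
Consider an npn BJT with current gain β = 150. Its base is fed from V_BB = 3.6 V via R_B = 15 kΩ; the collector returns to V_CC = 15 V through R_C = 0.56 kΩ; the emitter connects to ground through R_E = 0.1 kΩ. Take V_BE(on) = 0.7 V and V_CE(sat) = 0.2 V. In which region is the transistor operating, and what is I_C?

active; I_C ≈ 14 mA

Assume active. Base-emitter loop: I_B = (V_BB − V_BE)/(R_B + (β+1)R_E) = (3.6 − 0.7)/(15 + 151×0.1) = 0.0963 mA.
I_C = β·I_B = 150×0.0963 = 14.5 mA.
V_CE = V_CC − I_C·R_C − I_E·R_E = 15 − 14.5×0.56 − 14.5×0.1 = 5.45 V > V_CE(sat), so the active-region assumption holds.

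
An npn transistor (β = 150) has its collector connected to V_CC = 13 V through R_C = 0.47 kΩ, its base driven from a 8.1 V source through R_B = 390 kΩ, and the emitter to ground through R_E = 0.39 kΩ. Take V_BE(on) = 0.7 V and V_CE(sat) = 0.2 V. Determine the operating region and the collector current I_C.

active; I_C ≈ 2.5 mA

Assume active. Base-emitter loop: I_B = (V_BB − V_BE)/(R_B + (β+1)R_E) = (8.1 − 0.7)/(390 + 151×0.39) = 0.0165 mA.
I_C = β·I_B = 150×0.0165 = 2.47 mA.
V_CE = V_CC − I_C·R_C − I_E·R_E = 13 − 2.47×0.47 − 2.49×0.39 = 10.9 V > V_CE(sat), so the active-region assumption holds.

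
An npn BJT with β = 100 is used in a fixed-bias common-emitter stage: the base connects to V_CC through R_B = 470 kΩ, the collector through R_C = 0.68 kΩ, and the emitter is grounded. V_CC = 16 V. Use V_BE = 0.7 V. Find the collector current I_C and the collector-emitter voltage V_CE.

I_C ≈ 3.3 mA, V_CE ≈ 14 V

Base loop: V_CC = I_B·R_B + V_BE, so I_B = (16 − 0.7)/470 kΩ = 0.0326 mA.
In the active region I_C = β·I_B = 100 × 0.0326 = 3.26 mA.
Collector loop: V_CE = V_CC − I_C·R_C = 16 − 3.26×0.68 = 13.8 V.
Since V_CE = 13.8 V > V_CE(sat) ≈ 0.2 V, the transistor is in the active region as assumed.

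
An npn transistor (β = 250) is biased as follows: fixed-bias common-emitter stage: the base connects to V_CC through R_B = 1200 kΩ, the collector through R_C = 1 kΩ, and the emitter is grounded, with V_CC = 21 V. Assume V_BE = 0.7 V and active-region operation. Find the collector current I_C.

Base loop: V_CC = I_B·R_B + V_BE, so I_B = (21 − 0.7)/1200 kΩ = 0.0169 mA.
In the active region I_C = β·I_B = 250 × 0.0169 = 4.23 mA.
Collector loop: V_CE = V_CC − I_C·R_C = 21 − 4.23×1 = 16.8 V.
Since V_CE = 16.8 V > V_CE(sat) ≈ 0.2 V, the transistor is in the active region as assumed.

I_C ≈ 4.2 mA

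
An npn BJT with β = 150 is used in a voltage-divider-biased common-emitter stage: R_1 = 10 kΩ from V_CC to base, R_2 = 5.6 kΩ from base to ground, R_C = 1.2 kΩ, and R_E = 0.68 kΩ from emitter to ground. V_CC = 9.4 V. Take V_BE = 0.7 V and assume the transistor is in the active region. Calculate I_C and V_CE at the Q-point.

I_C ≈ 3.8 mA, V_CE ≈ 2.3 V

Thevenize the base divider: V_Th = V_CC·R_2/(R_1+R_2) = 9.4×5.6/15.6 = 3.37 V, R_Th = R_1‖R_2 = 3.59 kΩ.
Base-emitter loop: V_Th = I_B·R_Th + V_BE + (β+1)I_B·R_E, so I_B = (3.37 − 0.7) / (3.59 + 151×0.68) = 0.0252 mA.
I_C = β·I_B = 150×0.0252 = 3.77 mA, and I_E = (β+1)I_B = 3.8 mA.
V_CE = V_CC − I_C·R_C − I_E·R_E = 9.4 − 3.77×1.2 − 3.8×0.68 = 2.29 V.
V_CE = 2.29 V > 0.2 V confirms active-region operation.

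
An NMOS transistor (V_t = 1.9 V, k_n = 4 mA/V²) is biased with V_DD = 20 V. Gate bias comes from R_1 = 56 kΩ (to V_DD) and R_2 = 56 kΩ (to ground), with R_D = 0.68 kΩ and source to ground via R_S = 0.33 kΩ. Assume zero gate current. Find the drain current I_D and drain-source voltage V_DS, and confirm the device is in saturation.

I_D ≈ 16 mA, V_DS ≈ 3.9 V

V_G = V_DD·R_2/(R_1+R_2) = 20×56/112 = 10 V.
Assume saturation: I_D = (k_n/2)(V_GS − V_t)² with V_GS = V_G − I_D·R_S = 10 − 0.33·I_D.
Substituting gives 0.218·I_D² − 11.7·I_D + 131 = 0, with roots I_D = 16 or 37.7 mA.
The root I_D = 37.7 mA gives V_GS = -2.44 V ≤ V_t, so take I_D = 16 mA.
Then V_GS = 4.73 V and V_DS = V_DD − I_D(R_D+R_S) = 20 − 16×1.01 = 3.86 V.
Saturation requires V_DS ≥ V_GS − V_t = 2.83 V; 3.86 ≥ 2.83 ✓.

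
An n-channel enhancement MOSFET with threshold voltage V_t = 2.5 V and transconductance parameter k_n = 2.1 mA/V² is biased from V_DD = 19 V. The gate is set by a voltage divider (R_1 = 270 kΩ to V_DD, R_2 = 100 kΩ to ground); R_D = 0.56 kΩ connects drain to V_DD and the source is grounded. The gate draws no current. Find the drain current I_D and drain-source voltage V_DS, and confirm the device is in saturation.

I_D ≈ 7.3 mA, V_DS ≈ 15 V

V_G = V_DD·R_2/(R_1+R_2) = 19×100/370 = 5.14 V. With the source grounded, V_GS = V_G = 5.14 V.
Assume saturation: I_D = (k_n/2)(V_GS − V_t)² = (2.1/2)×(5.14 − 2.5)² = 1.05×2.64² = 7.29 mA.
V_DS = V_DD − I_D·R_D = 19 − 7.29×0.56 = 14.9 V.
Saturation requires V_DS ≥ V_GS − V_t = 2.64 V; 14.9 ≥ 2.64 ✓.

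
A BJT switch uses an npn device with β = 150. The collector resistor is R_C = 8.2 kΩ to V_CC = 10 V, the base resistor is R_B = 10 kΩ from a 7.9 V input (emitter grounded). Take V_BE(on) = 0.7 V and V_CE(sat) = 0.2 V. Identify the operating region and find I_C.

Assume active: I_B = (7.9 − 0.7)/10 = 0.72 mA, giving I_C = β·I_B = 108 mA.
But then V_CE = 10 − 108×8.2 = -876 V < V_CE(sat) = 0.2 V — impossible in the active region.
So the transistor is saturated. With V_CE = 0.2 V, I_C = (V_CC − 0.2)/R_C = 9.8/8.2 = 1.2 mA.
Check: β·I_B = 108 mA > I_C = 1.2 mA, confirming saturation.

saturation; I_C ≈ 1.2 mA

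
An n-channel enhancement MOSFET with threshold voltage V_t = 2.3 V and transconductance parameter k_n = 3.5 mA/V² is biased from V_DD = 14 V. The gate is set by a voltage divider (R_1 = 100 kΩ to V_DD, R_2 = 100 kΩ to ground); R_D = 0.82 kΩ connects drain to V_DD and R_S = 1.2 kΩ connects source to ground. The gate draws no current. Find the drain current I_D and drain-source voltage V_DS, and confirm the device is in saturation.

V_G = V_DD·R_2/(R_1+R_2) = 14×100/200 = 7 V.
Assume saturation: I_D = (k_n/2)(V_GS − V_t)² with V_GS = V_G − I_D·R_S = 7 − 1.2·I_D.
Substituting gives 2.52·I_D² − 20.7·I_D + 38.7 = 0, with roots I_D = 2.85 or 5.38 mA.
The root I_D = 5.38 mA gives V_GS = 0.547 V ≤ V_t, so take I_D = 2.85 mA.
Then V_GS = 3.58 V and V_DS = V_DD − I_D(R_D+R_S) = 14 − 2.85×2.02 = 8.24 V.
Saturation requires V_DS ≥ V_GS − V_t = 1.28 V; 8.24 ≥ 1.28 ✓.

I_D ≈ 2.9 mA, V_DS ≈ 8.2 V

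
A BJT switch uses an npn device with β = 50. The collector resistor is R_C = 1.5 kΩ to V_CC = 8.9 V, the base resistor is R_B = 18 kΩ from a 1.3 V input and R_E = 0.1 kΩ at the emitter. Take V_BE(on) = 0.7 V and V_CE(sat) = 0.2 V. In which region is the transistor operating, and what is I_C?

Assume active. Base-emitter loop: I_B = (V_BB − V_BE)/(R_B + (β+1)R_E) = (1.3 − 0.7)/(18 + 51×0.1) = 0.026 mA.
I_C = β·I_B = 50×0.026 = 1.3 mA.
V_CE = V_CC − I_C·R_C − I_E·R_E = 8.9 − 1.3×1.5 − 1.32×0.1 = 6.82 V > V_CE(sat), so the active-region assumption holds.

active; I_C ≈ 1.3 mA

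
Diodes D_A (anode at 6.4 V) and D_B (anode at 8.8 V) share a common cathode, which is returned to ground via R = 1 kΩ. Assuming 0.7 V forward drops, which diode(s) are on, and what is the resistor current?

Assume both conduct. Then node N would need to be at both 6.4−0.7 = 5.7 V and 8.8−0.7 = 8.1 V, which is impossible.
Assume only D_B conducts: V_N = 8.8 − 0.7 = 8.1 V, so I_R = 8.1/1 = 8.1 mA.
Check D_A: its anode-to-cathode voltage is 6.4 − 8.1 = -1.7 V < 0.7 V, so it is off. The assumption is consistent.

Only D_B conducts; I_R ≈ 8.1 mA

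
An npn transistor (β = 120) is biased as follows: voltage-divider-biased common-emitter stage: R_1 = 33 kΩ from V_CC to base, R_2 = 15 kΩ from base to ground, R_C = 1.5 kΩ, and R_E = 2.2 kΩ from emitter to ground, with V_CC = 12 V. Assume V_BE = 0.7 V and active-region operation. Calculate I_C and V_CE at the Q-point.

I_C ≈ 1.3 mA, V_CE ≈ 7.1 V

Thevenize the base divider: V_Th = V_CC·R_2/(R_1+R_2) = 12×15/48 = 3.75 V, R_Th = R_1‖R_2 = 10.3 kΩ.
Base-emitter loop: V_Th = I_B·R_Th + V_BE + (β+1)I_B·R_E, so I_B = (3.75 − 0.7) / (10.3 + 121×2.2) = 0.011 mA.
I_C = β·I_B = 120×0.011 = 1.32 mA, and I_E = (β+1)I_B = 1.33 mA.
V_CE = V_CC − I_C·R_C − I_E·R_E = 12 − 1.32×1.5 − 1.33×2.2 = 7.08 V.
V_CE = 7.08 V > 0.2 V confirms active-region operation.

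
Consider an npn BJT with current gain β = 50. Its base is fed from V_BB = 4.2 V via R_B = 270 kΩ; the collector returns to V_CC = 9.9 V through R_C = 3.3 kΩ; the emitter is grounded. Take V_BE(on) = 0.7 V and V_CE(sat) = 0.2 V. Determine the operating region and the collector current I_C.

Assume active. Base-emitter loop: I_B = (V_BB − V_BE)/R_B = (4.2 − 0.7)/270 = 0.013 mA.
I_C = β·I_B = 50×0.013 = 0.648 mA.
V_CE = V_CC − I_C·R_C = 9.9 − 0.648×3.3 = 7.76 V > V_CE(sat), so the active-region assumption holds.

active; I_C ≈ 0.65 mA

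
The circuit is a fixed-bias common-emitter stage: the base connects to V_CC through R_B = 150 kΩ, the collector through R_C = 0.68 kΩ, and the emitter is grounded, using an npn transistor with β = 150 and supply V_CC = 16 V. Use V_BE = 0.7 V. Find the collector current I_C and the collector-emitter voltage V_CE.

Base loop: V_CC = I_B·R_B + V_BE, so I_B = (16 − 0.7)/150 kΩ = 0.102 mA.
In the active region I_C = β·I_B = 150 × 0.102 = 15.3 mA.
Collector loop: V_CE = V_CC − I_C·R_C = 16 − 15.3×0.68 = 5.6 V.
Since V_CE = 5.6 V > V_CE(sat) ≈ 0.2 V, the transistor is in the active region as assumed.

I_C ≈ 15 mA, V_CE ≈ 5.6 V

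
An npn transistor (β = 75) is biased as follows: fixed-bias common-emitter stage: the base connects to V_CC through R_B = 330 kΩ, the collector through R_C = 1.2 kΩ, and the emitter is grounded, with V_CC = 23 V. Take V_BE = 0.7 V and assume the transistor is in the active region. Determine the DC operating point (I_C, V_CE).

I_C ≈ 5.1 mA, V_CE ≈ 17 V

Base loop: V_CC = I_B·R_B + V_BE, so I_B = (23 − 0.7)/330 kΩ = 0.0676 mA.
In the active region I_C = β·I_B = 75 × 0.0676 = 5.07 mA.
Collector loop: V_CE = V_CC − I_C·R_C = 23 − 5.07×1.2 = 16.9 V.
Since V_CE = 16.9 V > V_CE(sat) ≈ 0.2 V, the transistor is in the active region as assumed.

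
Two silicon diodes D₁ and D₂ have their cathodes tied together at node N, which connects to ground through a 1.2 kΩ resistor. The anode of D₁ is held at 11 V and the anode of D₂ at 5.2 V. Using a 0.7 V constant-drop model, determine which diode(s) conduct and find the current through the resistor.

Only D₁ conducts; I_R ≈ 8.6 mA

Assume both conduct. Then node N would need to be at both 11−0.7 = 10.3 V and 5.2−0.7 = 4.5 V, which is impossible.
Assume only D₁ conducts: V_N = 11 − 0.7 = 10.3 V, so I_R = 10.3/1.2 = 8.58 mA.
Check D₂: its anode-to-cathode voltage is 5.2 − 10.3 = -5.1 V < 0.7 V, so it is off. The assumption is consistent.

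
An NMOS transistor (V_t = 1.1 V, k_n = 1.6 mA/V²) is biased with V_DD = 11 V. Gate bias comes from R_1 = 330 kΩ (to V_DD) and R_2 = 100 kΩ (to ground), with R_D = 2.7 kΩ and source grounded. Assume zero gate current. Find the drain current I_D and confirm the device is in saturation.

I_D ≈ 1.7 mA

V_G = V_DD·R_2/(R_1+R_2) = 11×100/430 = 2.56 V. With the source grounded, V_GS = V_G = 2.56 V.
Assume saturation: I_D = (k_n/2)(V_GS − V_t)² = (1.6/2)×(2.56 − 1.1)² = 0.8×1.46² = 1.7 mA.
V_DS = V_DD − I_D·R_D = 11 − 1.7×2.7 = 6.41 V.
Saturation requires V_DS ≥ V_GS − V_t = 1.46 V; 6.41 ≥ 1.46 ✓.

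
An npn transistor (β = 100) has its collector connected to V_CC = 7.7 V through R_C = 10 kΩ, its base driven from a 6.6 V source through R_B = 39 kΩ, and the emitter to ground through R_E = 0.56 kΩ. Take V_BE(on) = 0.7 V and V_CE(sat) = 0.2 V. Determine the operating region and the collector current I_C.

Assume active: I_B = (6.6 − 0.7)/(39 + 101×0.56) = 0.0617 mA, I_C = β·I_B = 6.17 mA.
Then V_CE = 7.7 − 6.17×10 − 6.24×0.56 = -57.5 V < 0.2 V — the active assumption fails.
Re-solve with V_CE = 0.2 V. KCL at the emitter: V_E/R_E = (V_BB−0.7−V_E)/R_B + (V_CC−0.2−V_E)/R_C, giving V_E = 0.472 V.
I_C = (V_CC − 0.2 − V_E)/R_C = (7.5 − 0.472)/10 = 0.703 mA.
Check: I_B = (5.9 − 0.472)/39 = 0.139 mA, and β·I_B = 13.9 mA > I_C, confirming saturation.

saturation; I_C ≈ 0.7 mA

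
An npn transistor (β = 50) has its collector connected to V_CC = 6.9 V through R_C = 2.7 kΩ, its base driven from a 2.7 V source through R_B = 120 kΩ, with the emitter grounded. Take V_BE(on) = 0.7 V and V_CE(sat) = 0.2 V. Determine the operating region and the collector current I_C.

active; I_C ≈ 0.83 mA

Assume active. Base-emitter loop: I_B = (V_BB − V_BE)/R_B = (2.7 − 0.7)/120 = 0.0167 mA.
I_C = β·I_B = 50×0.0167 = 0.833 mA.
V_CE = V_CC − I_C·R_C = 6.9 − 0.833×2.7 = 4.65 V > V_CE(sat), so the active-region assumption holds.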